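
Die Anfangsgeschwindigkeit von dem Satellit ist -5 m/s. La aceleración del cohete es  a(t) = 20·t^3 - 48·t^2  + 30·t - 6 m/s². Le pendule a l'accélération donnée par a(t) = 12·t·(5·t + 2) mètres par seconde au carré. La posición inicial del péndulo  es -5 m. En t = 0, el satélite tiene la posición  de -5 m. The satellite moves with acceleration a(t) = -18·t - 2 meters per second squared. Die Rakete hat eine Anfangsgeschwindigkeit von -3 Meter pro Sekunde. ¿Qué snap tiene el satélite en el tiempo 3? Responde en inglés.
We must differentiate our acceleration equation a(t) = -18·t - 2 2 times. The derivative of acceleration gives jerk: j(t) = -18. Taking d/dt of j(t), we find s(t) = 0. We have snap s(t) = 0. Substituting t = 3: s(3) = 0.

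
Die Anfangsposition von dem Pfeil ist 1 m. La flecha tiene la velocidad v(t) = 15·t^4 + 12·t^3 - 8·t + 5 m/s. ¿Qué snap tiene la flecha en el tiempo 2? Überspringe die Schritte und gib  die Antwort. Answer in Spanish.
En t = 2, s = 792.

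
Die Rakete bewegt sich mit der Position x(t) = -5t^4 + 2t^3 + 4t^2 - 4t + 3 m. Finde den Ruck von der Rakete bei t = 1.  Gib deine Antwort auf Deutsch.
Um dies zu lösen, müssen wir 3 Ableitungen unserer Gleichung für die Position x(t) = -5·t^4 + 2·t^3 + 4·t^2 - 4·t + 3 nehmen. Mit d/dt von x(t) finden wir v(t) = -20·t^3 + 6·t^2 + 8·t - 4. Die Ableitung von der Geschwindigkeit ergibt die Beschleunigung: a(t) = -60·t^2 + 12·t + 8. Mit d/dt von a(t) finden wir j(t) = 12 - 120·t. Wir haben den Ruck j(t) = 12 - 120·t. Durch Einsetzen von t = 1: j(1) = -108.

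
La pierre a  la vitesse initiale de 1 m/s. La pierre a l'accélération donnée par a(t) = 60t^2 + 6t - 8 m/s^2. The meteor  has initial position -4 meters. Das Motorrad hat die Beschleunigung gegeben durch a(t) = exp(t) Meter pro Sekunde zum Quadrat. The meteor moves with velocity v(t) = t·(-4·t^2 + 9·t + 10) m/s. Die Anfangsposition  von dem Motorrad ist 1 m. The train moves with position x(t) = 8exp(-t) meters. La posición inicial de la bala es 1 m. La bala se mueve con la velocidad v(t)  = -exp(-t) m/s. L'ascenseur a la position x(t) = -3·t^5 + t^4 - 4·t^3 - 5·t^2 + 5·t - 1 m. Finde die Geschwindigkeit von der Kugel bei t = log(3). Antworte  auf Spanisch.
Usando v(t) = -exp(-t) y sustituyendo t = log(3), encontramos v = -1/3.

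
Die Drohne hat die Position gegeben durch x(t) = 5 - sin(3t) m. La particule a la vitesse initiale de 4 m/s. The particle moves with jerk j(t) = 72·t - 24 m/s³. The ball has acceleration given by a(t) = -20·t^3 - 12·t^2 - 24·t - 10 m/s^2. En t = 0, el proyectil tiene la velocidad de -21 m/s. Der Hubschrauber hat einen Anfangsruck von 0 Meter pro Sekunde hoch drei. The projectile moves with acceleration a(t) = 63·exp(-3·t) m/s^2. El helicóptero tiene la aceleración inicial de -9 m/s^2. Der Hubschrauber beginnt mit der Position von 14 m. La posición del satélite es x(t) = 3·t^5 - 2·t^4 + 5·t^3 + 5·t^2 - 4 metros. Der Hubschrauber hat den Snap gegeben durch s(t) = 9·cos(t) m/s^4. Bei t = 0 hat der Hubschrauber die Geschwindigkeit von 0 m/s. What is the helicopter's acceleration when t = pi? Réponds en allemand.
Um dies zu lösen, müssen wir 2 Integrale unserer Gleichung für den Snap s(t) = 9·cos(t) finden. Die Stammfunktion von dem Snap ist der Ruck. Mit j(0) = 0 erhalten wir j(t) = 9·sin(t). Die Stammfunktion von dem Ruck, mit a(0) = -9, ergibt die Beschleunigung: a(t) = -9·cos(t). Aus der Gleichung für die Beschleunigung a(t) = -9·cos(t), setzen wir t = pi ein und erhalten a = 9.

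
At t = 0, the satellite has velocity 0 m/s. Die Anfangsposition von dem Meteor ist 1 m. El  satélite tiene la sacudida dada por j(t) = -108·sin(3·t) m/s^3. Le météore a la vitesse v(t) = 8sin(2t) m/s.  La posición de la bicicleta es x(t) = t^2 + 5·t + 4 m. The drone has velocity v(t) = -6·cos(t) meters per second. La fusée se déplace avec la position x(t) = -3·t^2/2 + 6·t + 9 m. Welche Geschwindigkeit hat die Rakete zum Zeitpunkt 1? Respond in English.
To solve this, we need to take 1 derivative of our position equation x(t) = -3·t^2/2 + 6·t + 9. Differentiating position, we get velocity: v(t) = 6 - 3·t. Using v(t) = 6 - 3·t and substituting t = 1, we find v = 3.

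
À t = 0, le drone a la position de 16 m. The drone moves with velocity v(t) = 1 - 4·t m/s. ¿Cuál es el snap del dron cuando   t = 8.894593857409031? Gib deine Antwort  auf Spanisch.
Para resolver esto, necesitamos tomar 3 derivadas de nuestra ecuación de la velocidad v(t) = 1 - 4·t. La derivada de la velocidad da la aceleración: a(t) = -4. Tomando d/dt de a(t), encontramos j(t) = 0. Tomando d/dt de j(t), encontramos s(t) = 0. Usando s(t) = 0 y sustituyendo t = 8.894593857409031, encontramos s = 0.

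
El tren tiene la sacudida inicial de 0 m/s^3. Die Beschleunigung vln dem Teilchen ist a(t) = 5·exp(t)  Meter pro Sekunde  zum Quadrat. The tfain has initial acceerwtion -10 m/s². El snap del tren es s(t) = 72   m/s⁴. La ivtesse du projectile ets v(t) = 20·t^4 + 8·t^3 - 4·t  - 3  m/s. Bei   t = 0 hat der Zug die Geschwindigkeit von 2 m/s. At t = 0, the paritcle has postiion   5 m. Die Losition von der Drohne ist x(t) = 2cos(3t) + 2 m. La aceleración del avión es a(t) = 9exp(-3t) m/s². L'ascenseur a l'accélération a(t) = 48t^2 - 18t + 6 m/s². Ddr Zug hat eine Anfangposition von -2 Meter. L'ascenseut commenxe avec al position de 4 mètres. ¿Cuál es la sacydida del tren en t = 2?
Debemos encontrar la integral de nuestra ecuación del snap s(t) = 72 1 vez. Tomando ∫s(t)dt y aplicando j(0) = 0, encontramos j(t) = 72·t. Usando j(t) = 72·t y sustituyendo t = 2, encontramos j = 144.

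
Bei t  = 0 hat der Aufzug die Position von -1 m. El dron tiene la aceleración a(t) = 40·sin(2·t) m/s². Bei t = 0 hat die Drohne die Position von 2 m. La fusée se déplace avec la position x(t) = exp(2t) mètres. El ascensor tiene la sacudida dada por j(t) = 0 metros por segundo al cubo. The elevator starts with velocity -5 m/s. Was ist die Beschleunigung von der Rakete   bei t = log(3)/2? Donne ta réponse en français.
Pour résoudre ceci, nous devons prendre 2 dérivées de notre équation de la position x(t) = exp(2·t). La dérivée de la position donne la vitesse: v(t) = 2·exp(2·t). En prenant d/dt de v(t), nous trouvons a(t) = 4·exp(2·t). Nous avons l'accélération a(t) = 4·exp(2·t). En substituant t = log(3)/2: a(log(3)/2) = 12.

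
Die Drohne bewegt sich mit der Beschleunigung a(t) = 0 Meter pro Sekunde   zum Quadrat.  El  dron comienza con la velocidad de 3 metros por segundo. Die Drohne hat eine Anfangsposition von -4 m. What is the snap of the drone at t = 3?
Starting from acceleration a(t) = 0, we take 2 derivatives. Taking d/dt of a(t), we find j(t) = 0. Taking d/dt of j(t), we find s(t) = 0. From the given snap equation s(t) = 0, we substitute t = 3 to get s = 0.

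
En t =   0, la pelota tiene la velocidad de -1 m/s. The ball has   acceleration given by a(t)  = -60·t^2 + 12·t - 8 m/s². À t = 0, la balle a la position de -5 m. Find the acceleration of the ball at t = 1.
Using a(t) = -60·t^2 + 12·t - 8 and substituting t = 1, we find a = -56.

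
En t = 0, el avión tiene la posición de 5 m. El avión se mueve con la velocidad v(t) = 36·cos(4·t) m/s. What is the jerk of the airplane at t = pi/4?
We must differentiate our velocity equation v(t) = 36·cos(4·t) 2 times. Differentiating velocity, we get acceleration: a(t) = -144·sin(4·t). Taking d/dt of a(t), we find j(t) = -576·cos(4·t). From the given jerk equation j(t) = -576·cos(4·t), we substitute t = pi/4 to get j = 576.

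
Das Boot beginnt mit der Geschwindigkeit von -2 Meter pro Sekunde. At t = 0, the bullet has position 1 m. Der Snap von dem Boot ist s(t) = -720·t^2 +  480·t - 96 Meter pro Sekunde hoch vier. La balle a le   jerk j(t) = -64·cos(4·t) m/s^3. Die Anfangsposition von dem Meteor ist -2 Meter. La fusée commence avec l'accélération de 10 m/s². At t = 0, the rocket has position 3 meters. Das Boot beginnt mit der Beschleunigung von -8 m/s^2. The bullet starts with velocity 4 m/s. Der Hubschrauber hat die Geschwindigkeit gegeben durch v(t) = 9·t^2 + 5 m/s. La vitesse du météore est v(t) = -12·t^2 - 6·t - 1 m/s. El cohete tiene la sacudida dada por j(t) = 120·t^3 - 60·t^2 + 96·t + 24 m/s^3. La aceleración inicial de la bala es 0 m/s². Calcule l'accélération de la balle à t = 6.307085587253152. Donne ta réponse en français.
En partant du jerk j(t) = -64·cos(4·t), nous prenons 1 primitive. La primitive du jerk est l'accélération. En utilisant a(0) = 0, nous obtenons a(t) = -16·sin(4·t). En utilisant a(t) = -16·sin(4·t) et en substituant t = 6.307085587253152, nous trouvons a = -1.52728897982073.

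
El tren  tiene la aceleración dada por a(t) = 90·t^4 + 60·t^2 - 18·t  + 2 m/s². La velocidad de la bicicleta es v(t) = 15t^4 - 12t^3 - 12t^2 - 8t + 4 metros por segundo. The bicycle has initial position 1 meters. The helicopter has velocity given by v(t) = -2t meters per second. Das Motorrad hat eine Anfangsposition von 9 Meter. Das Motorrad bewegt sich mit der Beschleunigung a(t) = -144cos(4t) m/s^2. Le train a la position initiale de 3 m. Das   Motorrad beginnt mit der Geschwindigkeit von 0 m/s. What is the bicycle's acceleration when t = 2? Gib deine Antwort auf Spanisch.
Debemos derivar nuestra ecuación de la velocidad v(t) = 15·t^4 - 12·t^3 - 12·t^2 - 8·t + 4 1 vez. La derivada de la velocidad da la aceleración: a(t) = 60·t^3 - 36·t^2 - 24·t - 8. Usando a(t) = 60·t^3 - 36·t^2 - 24·t - 8 y sustituyendo t = 2, encontramos a = 280.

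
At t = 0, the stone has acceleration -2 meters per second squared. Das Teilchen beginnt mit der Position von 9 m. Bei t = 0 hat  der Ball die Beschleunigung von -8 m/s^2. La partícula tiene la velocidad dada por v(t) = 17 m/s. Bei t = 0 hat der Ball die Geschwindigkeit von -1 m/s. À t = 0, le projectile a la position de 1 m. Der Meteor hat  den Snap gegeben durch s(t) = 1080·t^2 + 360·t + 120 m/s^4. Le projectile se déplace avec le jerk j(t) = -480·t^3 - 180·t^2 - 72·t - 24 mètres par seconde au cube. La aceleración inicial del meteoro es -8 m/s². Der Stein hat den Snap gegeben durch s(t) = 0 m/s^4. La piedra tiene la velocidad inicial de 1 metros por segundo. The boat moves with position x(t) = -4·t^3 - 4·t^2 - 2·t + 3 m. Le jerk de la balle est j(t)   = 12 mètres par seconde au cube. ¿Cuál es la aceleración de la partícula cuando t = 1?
Debemos derivar nuestra ecuación de la velocidad v(t) = 17 1 vez. Tomando d/dt de v(t), encontramos a(t) = 0. De la ecuación de la aceleración a(t) = 0, sustituimos t = 1 para obtener a = 0.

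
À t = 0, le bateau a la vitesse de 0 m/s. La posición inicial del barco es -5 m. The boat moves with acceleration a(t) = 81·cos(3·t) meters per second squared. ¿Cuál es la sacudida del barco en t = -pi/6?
Para resolver esto, necesitamos tomar 1 derivada de nuestra ecuación de la aceleración a(t) = 81·cos(3·t). Tomando d/dt de a(t), encontramos j(t) = -243·sin(3·t). Tenemos la sacudida j(t) = -243·sin(3·t). Sustituyendo t = -pi/6: j(-pi/6) = 243.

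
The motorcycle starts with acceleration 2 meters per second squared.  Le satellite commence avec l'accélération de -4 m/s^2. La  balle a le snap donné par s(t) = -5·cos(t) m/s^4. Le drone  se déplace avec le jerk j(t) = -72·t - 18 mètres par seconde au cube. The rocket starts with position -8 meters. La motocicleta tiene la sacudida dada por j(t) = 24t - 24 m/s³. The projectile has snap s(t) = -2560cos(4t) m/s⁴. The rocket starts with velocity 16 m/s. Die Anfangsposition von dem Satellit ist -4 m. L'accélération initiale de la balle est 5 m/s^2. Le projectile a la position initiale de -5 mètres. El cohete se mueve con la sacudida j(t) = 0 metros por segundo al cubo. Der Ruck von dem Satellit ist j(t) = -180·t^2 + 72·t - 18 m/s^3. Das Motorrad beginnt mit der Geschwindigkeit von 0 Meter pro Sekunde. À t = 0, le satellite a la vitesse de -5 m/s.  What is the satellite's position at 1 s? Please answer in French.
Pour résoudre ceci, nous devons prendre 3 primitives de notre équation du jerk j(t) = -180·t^2 + 72·t - 18. La primitive du jerk, avec a(0) = -4, donne l'accélération: a(t) = -60·t^3 + 36·t^2 - 18·t - 4. La primitive de l'accélération est la vitesse. En utilisant v(0) = -5, nous obtenons v(t) = -15·t^4 + 12·t^3 - 9·t^2 - 4·t - 5. En intégrant la vitesse et en utilisant la condition initiale x(0) = -4, nous obtenons x(t) = -3·t^5 + 3·t^4 - 3·t^3 - 2·t^2 - 5·t - 4. De l'équation de la position x(t) = -3·t^5 + 3·t^4 - 3·t^3 - 2·t^2 - 5·t - 4, nous substituons t = 1 pour obtenir x = -14.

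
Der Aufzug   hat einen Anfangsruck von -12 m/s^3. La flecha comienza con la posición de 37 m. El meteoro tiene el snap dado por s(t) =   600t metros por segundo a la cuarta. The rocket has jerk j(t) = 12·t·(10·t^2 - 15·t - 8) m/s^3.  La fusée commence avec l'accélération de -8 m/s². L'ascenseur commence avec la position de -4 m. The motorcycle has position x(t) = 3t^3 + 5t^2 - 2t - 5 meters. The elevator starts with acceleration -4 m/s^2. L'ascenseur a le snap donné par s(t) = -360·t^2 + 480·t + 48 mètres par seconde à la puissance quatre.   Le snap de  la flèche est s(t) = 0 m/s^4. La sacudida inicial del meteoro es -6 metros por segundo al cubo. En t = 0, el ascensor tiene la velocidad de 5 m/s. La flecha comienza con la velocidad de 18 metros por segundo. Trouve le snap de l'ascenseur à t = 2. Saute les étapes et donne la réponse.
Le snap à t = 2 est s = -432.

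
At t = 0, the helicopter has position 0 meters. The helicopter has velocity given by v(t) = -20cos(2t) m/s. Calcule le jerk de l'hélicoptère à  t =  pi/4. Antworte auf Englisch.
Starting from velocity v(t) = -20·cos(2·t), we take 2 derivatives. The derivative of velocity gives acceleration: a(t) = 40·sin(2·t). Differentiating acceleration, we get jerk: j(t) = 80·cos(2·t). From the given jerk equation j(t) = 80·cos(2·t), we substitute t = pi/4 to get j = 0.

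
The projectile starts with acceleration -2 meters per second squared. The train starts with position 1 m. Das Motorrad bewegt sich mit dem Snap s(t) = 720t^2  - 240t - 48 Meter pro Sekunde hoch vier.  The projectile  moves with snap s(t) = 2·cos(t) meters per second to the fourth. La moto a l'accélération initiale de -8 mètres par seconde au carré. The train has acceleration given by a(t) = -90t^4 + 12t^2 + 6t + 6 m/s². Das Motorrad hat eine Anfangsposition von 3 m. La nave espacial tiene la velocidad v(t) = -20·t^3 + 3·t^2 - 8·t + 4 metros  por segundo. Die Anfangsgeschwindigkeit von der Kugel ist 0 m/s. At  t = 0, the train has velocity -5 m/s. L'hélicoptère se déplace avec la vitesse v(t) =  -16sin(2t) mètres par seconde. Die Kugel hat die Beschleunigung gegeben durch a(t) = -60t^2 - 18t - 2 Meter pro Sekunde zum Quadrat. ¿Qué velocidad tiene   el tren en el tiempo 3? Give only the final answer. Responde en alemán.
v(3) = -4226.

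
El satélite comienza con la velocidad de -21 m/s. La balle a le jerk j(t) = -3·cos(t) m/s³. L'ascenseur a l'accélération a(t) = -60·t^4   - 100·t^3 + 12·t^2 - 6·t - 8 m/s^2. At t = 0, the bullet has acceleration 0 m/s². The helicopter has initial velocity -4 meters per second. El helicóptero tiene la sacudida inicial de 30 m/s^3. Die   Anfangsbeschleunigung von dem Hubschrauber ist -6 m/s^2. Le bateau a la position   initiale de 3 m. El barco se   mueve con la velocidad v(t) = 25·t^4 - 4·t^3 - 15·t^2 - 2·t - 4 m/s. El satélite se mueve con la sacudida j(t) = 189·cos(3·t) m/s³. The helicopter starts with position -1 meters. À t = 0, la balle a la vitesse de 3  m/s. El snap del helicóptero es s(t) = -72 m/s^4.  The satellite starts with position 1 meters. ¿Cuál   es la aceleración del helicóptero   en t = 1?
Para resolver esto, necesitamos tomar 2 antiderivadas de nuestra ecuación del snap s(t) = -72. Integrando el snap y usando la condición inicial j(0) = 30, obtenemos j(t) = 30 - 72·t. La integral de la sacudida es la aceleración. Usando a(0) = -6, obtenemos a(t) = -36·t^2 + 30·t - 6. De la ecuación de la aceleración a(t) = -36·t^2 + 30·t - 6, sustituimos t = 1 para obtener a = -12.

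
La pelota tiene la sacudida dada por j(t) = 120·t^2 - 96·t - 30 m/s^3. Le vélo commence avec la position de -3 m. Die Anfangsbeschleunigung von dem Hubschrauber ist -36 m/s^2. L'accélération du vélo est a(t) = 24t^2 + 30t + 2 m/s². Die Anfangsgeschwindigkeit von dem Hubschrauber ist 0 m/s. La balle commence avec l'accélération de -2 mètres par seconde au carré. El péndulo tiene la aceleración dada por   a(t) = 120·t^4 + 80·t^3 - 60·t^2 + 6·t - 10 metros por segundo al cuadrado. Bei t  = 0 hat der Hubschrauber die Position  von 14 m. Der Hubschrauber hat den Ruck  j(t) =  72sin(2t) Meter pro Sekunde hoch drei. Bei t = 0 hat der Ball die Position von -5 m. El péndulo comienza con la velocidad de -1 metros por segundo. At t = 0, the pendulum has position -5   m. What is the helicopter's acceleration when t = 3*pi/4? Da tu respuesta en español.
Partiendo de la sacudida j(t) = 72·sin(2·t), tomamos 1 antiderivada. La integral de la sacudida, con a(0) = -36, da la aceleración: a(t) = -36·cos(2·t). Tenemos la aceleración a(t) = -36·cos(2·t). Sustituyendo t = 3*pi/4: a(3*pi/4) = 0.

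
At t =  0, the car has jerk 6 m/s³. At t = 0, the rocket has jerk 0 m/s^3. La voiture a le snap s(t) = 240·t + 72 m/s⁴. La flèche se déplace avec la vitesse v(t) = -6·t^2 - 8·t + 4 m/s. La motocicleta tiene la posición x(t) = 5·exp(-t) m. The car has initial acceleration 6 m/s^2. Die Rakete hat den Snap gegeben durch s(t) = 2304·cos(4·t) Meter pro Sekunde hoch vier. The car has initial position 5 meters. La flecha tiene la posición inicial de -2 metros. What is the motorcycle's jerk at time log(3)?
To solve this, we need to take 3 derivatives of our position equation x(t) = 5·exp(-t). Taking d/dt of x(t), we find v(t) = -5·exp(-t). Differentiating velocity, we get acceleration: a(t) = 5·exp(-t). Differentiating acceleration, we get jerk: j(t) = -5·exp(-t). Using j(t) = -5·exp(-t) and substituting t = log(3), we find j = -5/3.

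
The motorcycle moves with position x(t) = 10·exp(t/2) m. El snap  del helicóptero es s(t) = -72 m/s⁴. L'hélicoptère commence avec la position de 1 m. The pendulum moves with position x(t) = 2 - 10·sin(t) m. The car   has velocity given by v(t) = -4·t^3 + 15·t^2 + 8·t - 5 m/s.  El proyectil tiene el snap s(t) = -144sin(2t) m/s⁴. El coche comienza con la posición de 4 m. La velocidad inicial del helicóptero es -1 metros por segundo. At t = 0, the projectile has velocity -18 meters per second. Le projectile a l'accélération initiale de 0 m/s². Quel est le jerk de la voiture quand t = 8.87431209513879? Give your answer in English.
Starting from velocity v(t) = -4·t^3 + 15·t^2 + 8·t - 5, we take 2 derivatives. Differentiating velocity, we get acceleration: a(t) = -12·t^2 + 30·t + 8. Differentiating acceleration, we get jerk: j(t) = 30 - 24·t. We have jerk j(t) = 30 - 24·t. Substituting t = 8.87431209513879: j(8.87431209513879) = -182.983490283331.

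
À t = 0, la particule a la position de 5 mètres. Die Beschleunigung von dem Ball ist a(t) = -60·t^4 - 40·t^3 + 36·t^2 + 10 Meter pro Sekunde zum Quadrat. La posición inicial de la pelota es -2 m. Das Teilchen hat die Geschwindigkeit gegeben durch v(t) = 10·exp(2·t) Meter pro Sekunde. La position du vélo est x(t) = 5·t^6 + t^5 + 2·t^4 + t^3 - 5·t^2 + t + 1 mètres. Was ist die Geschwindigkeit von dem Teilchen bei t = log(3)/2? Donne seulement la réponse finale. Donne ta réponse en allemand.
Bei t = log(3)/2, v = 30.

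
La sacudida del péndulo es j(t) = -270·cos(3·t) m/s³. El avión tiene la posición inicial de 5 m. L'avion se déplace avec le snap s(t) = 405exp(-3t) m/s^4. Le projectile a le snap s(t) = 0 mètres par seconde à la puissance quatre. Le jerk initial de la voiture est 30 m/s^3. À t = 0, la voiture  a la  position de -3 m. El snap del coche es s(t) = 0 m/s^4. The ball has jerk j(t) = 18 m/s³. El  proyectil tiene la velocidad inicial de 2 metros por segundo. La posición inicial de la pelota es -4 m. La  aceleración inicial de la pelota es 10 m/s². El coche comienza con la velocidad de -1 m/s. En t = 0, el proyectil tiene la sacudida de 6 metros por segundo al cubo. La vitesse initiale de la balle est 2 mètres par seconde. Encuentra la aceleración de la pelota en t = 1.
Debemos encontrar la integral de nuestra ecuación de la sacudida j(t) = 18 1 vez. Integrando la sacudida y usando la condición inicial a(0) = 10, obtenemos a(t) = 18·t + 10. Tenemos la aceleración a(t) = 18·t + 10. Sustituyendo t = 1: a(1) = 28.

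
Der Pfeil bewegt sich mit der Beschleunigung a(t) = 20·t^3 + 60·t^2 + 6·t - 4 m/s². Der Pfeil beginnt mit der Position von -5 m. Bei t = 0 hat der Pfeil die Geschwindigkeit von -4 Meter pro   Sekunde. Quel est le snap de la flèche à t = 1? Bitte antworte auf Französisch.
En partant de l'accélération a(t) = 20·t^3 + 60·t^2 + 6·t - 4, nous prenons 2 dérivées. En prenant d/dt de a(t), nous trouvons j(t) = 60·t^2 + 120·t + 6. En prenant d/dt de j(t), nous trouvons s(t) = 120·t + 120. Nous avons le snap s(t) = 120·t + 120. En substituant t = 1: s(1) = 240.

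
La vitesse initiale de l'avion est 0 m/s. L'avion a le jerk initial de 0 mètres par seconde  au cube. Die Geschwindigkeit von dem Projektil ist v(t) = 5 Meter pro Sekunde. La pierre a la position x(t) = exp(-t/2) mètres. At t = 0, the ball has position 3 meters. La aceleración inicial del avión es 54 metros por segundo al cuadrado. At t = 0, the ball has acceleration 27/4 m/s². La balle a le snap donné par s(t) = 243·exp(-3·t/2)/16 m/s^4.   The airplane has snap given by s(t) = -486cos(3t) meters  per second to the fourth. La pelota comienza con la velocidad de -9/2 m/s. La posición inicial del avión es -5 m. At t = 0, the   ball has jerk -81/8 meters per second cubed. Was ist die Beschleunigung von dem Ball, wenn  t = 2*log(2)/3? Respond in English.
We must find the integral of our snap equation s(t) = 243·exp(-3·t/2)/16 2 times. Finding the integral of s(t) and using j(0) = -81/8: j(t) = -81·exp(-3·t/2)/8. The integral of jerk is acceleration. Using a(0) = 27/4, we get a(t) = 27·exp(-3·t/2)/4. Using a(t) = 27·exp(-3·t/2)/4 and substituting t = 2*log(2)/3, we find a = 27/8.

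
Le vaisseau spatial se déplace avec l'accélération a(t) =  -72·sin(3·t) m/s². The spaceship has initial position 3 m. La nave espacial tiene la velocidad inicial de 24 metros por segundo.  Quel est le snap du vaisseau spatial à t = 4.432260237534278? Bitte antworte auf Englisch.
To solve this, we need to take 2 derivatives of our acceleration equation a(t) = -72·sin(3·t). Differentiating acceleration, we get jerk: j(t) = -216·cos(3·t). Taking d/dt of j(t), we find s(t) = 648·sin(3·t). From the given snap equation s(t) = 648·sin(3·t), we substitute t = 4.432260237534278 to get s = 432.329512513211.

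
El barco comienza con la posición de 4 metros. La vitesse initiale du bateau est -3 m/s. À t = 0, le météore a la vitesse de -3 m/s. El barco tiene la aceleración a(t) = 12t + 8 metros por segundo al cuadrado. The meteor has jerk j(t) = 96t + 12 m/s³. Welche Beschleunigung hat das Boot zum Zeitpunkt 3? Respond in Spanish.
De la ecuación de la aceleración a(t) = 12·t + 8, sustituimos t = 3 para obtener a = 44.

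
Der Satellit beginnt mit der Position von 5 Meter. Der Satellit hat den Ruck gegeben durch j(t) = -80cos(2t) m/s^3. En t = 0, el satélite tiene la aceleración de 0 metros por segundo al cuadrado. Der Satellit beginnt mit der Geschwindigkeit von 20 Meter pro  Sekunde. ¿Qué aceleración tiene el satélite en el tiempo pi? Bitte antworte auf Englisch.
Starting from jerk j(t) = -80·cos(2·t), we take 1 antiderivative. Finding the integral of j(t) and using a(0) = 0: a(t) = -40·sin(2·t). We have acceleration a(t) = -40·sin(2·t). Substituting t = pi: a(pi) = 0.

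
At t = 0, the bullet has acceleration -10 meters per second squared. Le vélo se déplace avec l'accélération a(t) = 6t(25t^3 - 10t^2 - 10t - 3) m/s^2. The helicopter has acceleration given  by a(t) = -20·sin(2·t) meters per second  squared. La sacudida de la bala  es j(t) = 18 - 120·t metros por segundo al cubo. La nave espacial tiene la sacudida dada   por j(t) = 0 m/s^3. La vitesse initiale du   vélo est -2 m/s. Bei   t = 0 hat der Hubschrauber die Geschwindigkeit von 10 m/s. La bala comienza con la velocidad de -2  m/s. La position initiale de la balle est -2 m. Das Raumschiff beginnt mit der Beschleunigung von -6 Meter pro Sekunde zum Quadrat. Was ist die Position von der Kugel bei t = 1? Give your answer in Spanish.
Debemos encontrar la antiderivada de nuestra ecuación de la sacudida j(t) = 18 - 120·t 3 veces. Tomando ∫j(t)dt y aplicando a(0) = -10, encontramos a(t) = -60·t^2 + 18·t - 10. Tomando ∫a(t)dt y aplicando v(0) = -2, encontramos v(t) = -20·t^3 + 9·t^2 - 10·t - 2. Integrando la velocidad y usando la condición inicial x(0) = -2, obtenemos x(t) = -5·t^4 + 3·t^3 - 5·t^2 - 2·t - 2. Tenemos la posición x(t) = -5·t^4 + 3·t^3 - 5·t^2 - 2·t - 2. Sustituyendo t = 1: x(1) = -11.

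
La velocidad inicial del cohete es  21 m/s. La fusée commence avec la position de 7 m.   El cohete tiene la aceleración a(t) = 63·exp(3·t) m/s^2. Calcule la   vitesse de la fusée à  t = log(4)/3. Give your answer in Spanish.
Debemos encontrar la integral de nuestra ecuación de la aceleración a(t) = 63·exp(3·t) 1 vez. La antiderivada de la aceleración, con v(0) = 21, da la velocidad: v(t) = 21·exp(3·t). Tenemos la velocidad v(t) = 21·exp(3·t). Sustituyendo t = log(4)/3: v(log(4)/3) = 84.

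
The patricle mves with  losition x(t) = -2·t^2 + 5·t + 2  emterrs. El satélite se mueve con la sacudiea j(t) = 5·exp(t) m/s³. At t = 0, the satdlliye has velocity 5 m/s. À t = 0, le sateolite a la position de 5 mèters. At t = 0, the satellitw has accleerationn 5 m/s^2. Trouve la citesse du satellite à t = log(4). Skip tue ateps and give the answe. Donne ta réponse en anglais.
The velocity at t = log(4) is v = 20.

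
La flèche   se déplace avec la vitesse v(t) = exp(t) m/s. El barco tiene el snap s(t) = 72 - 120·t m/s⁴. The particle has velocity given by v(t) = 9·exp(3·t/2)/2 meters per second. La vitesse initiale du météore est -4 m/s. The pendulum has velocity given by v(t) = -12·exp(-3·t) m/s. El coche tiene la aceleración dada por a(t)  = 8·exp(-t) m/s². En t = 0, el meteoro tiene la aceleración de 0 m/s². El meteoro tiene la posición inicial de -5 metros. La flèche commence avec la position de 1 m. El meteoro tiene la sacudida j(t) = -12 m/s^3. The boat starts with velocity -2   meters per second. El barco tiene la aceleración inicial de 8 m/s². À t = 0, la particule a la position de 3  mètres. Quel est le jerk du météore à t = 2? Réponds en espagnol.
De la ecuación de la sacudida j(t) = -12, sustituimos t = 2 para obtener j = -12.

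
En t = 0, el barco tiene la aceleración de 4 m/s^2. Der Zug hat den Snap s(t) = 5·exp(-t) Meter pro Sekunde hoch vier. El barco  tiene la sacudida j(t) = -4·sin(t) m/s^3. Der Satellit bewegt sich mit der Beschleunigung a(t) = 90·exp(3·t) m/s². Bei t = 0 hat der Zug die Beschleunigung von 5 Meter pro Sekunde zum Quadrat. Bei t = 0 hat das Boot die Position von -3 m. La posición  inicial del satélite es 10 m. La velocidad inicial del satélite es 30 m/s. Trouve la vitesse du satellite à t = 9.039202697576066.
Nous devons intégrer notre équation de l'accélération a(t) = 90·exp(3·t) 1 fois. En intégrant l'accélération et en utilisant la condition initiale v(0) = 30, nous obtenons v(t) = 30·exp(3·t). Nous avons la vitesse v(t) = 30·exp(3·t). En substituant t = 9.039202697576066: v(9.039202697576066) = 17953487009972.5.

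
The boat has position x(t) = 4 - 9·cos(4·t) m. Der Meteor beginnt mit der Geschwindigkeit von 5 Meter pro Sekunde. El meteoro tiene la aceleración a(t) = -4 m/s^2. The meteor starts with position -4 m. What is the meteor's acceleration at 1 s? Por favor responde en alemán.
Wir haben die Beschleunigung a(t) = -4. Durch Einsetzen von t = 1: a(1) = -4.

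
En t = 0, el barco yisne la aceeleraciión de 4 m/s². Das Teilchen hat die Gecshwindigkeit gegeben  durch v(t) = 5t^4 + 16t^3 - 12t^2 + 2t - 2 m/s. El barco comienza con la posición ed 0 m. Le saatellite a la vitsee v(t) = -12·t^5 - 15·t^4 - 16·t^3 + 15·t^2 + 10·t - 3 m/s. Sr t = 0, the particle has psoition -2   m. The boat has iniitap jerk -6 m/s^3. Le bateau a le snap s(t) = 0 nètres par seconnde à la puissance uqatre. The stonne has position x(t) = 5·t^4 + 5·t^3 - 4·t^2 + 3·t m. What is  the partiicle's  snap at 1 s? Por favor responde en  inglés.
To solve this, we need to take 3 derivatives of our velocity equation v(t) = 5·t^4 + 16·t^3 - 12·t^2 + 2·t - 2. Taking d/dt of v(t), we find a(t) = 20·t^3 + 48·t^2 - 24·t + 2. The derivative of acceleration gives jerk: j(t) = 60·t^2 + 96·t - 24. Differentiating jerk, we get snap: s(t) = 120·t + 96. We have snap s(t) = 120·t + 96. Substituting t = 1: s(1) = 216.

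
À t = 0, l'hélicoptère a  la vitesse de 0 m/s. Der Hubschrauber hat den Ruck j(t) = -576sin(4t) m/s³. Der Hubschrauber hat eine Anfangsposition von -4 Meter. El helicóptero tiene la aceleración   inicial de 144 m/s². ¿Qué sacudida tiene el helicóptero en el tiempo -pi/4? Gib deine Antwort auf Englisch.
We have jerk j(t) = -576·sin(4·t). Substituting t = -pi/4: j(-pi/4) = 0.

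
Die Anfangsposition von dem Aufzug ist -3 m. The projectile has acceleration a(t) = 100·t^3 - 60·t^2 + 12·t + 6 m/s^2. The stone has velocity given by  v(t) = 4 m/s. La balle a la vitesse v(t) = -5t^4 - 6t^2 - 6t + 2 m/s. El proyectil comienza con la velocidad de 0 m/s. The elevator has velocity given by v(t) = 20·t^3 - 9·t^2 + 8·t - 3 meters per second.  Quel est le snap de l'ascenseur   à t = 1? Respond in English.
We must differentiate our velocity equation v(t) = 20·t^3 - 9·t^2 + 8·t - 3 3 times. Differentiating velocity, we get acceleration: a(t) = 60·t^2 - 18·t + 8. Taking d/dt of a(t), we find j(t) = 120·t - 18. The derivative of jerk gives snap: s(t) = 120. Using s(t) = 120 and substituting t = 1, we find s = 120.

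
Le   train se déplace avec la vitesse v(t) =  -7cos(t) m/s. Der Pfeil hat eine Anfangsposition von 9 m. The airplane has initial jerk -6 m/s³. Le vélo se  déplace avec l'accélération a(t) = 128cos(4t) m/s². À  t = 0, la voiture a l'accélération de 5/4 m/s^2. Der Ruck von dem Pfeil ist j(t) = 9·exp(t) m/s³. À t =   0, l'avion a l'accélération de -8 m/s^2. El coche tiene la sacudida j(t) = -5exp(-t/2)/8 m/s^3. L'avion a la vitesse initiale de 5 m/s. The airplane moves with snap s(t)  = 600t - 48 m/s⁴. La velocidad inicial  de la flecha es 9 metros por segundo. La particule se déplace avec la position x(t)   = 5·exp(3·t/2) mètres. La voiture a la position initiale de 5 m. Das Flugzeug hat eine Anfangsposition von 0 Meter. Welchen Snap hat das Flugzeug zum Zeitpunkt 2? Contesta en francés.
Nous avons le snap s(t) = 600·t - 48. En substituant t = 2: s(2) = 1152.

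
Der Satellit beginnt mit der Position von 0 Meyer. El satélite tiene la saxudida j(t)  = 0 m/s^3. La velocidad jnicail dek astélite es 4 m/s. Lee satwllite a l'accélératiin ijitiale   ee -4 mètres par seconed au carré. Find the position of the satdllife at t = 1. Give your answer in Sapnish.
Debemos encontrar la integral de nuestra ecuación de la sacudida j(t) = 0 3 veces. La integral de la sacudida es la aceleración. Usando a(0) = -4, obtenemos a(t) = -4. La integral de la aceleración es la velocidad. Usando v(0) = 4, obtenemos v(t) = 4 - 4·t. La integral de la velocidad es la posición. Usando x(0) = 0, obtenemos x(t) = -2·t^2 + 4·t. Usando x(t) = -2·t^2 + 4·t y sustituyendo t = 1, encontramos x = 2.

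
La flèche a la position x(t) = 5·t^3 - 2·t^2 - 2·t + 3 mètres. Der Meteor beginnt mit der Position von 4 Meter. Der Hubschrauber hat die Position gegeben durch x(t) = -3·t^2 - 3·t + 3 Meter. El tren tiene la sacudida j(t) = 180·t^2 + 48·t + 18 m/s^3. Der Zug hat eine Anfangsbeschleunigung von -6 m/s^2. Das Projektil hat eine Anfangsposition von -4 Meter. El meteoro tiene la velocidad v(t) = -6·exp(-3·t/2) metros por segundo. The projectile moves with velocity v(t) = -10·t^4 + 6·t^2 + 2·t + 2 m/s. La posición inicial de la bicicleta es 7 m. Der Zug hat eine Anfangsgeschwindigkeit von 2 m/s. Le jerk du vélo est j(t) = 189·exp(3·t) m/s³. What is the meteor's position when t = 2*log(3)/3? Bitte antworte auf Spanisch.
Necesitamos integrar nuestra ecuación de la velocidad v(t) = -6·exp(-3·t/2) 1 vez. La antiderivada de la velocidad es la posición. Usando x(0) = 4, obtenemos x(t) = 4·exp(-3·t/2). Tenemos la posición x(t) = 4·exp(-3·t/2). Sustituyendo t = 2*log(3)/3: x(2*log(3)/3) = 4/3.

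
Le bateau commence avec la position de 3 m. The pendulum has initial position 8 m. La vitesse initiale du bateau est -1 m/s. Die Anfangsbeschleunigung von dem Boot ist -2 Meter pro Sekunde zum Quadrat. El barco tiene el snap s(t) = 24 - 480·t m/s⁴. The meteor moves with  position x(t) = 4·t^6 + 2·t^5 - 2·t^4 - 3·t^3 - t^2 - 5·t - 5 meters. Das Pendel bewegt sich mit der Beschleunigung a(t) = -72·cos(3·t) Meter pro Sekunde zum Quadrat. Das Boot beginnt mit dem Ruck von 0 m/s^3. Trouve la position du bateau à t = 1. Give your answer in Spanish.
Necesitamos integrar nuestra ecuación del snap s(t) = 24 - 480·t 4 veces. La integral del snap, con j(0) = 0, da la sacudida: j(t) = 24·t·(1 - 10·t). La antiderivada de la sacudida es la aceleración. Usando a(0) = -2, obtenemos a(t) = -80·t^3 + 12·t^2 - 2. La integral de la aceleración, con v(0) = -1, da la velocidad: v(t) = -20·t^4 + 4·t^3 - 2·t - 1. Tomando ∫v(t)dt y aplicando x(0) = 3, encontramos x(t) = -4·t^5 + t^4 - t^2 - t + 3. De la ecuación de la posición x(t) = -4·t^5 + t^4 - t^2 - t + 3, sustituimos t = 1 para obtener x = -2.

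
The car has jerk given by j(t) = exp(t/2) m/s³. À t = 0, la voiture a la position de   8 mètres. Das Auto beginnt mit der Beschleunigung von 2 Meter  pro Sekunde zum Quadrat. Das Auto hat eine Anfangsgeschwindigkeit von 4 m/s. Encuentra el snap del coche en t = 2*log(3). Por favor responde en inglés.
To solve this, we need to take 1 derivative of our jerk equation j(t) = exp(t/2). Taking d/dt of j(t), we find s(t) = exp(t/2)/2. From the given snap equation s(t) = exp(t/2)/2, we substitute t = 2*log(3) to get s = 3/2.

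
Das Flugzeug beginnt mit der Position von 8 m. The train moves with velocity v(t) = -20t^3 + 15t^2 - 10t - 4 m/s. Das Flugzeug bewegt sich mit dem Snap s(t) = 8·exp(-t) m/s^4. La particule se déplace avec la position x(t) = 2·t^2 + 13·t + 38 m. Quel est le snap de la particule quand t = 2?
Pour résoudre ceci, nous devons prendre 4 dérivées de notre équation de la position x(t) = 2·t^2 + 13·t + 38. En prenant d/dt de x(t), nous trouvons v(t) = 4·t + 13. En prenant d/dt de v(t), nous trouvons a(t) = 4. En dérivant l'accélération, nous obtenons le jerk: j(t) = 0. La dérivée du jerk donne le snap: s(t) = 0. Nous avons le snap s(t) = 0. En substituant t = 2: s(2) = 0.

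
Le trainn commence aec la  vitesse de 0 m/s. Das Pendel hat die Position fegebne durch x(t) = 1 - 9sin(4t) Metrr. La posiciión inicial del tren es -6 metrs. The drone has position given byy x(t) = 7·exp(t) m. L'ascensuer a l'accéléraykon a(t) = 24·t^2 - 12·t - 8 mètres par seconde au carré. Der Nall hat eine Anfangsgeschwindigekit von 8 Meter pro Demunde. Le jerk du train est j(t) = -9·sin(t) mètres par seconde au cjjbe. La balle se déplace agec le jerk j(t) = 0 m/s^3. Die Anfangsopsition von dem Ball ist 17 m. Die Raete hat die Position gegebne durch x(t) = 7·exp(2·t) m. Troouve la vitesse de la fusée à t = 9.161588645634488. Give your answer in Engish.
To solve this, we need to take 1 derivative of our position equation x(t) = 7·exp(2·t). Taking d/dt of x(t), we find v(t) = 14·exp(2·t). From the given velocity equation v(t) = 14·exp(2·t), we substitute t = 9.161588645634488 to get v = 1269938893.47363.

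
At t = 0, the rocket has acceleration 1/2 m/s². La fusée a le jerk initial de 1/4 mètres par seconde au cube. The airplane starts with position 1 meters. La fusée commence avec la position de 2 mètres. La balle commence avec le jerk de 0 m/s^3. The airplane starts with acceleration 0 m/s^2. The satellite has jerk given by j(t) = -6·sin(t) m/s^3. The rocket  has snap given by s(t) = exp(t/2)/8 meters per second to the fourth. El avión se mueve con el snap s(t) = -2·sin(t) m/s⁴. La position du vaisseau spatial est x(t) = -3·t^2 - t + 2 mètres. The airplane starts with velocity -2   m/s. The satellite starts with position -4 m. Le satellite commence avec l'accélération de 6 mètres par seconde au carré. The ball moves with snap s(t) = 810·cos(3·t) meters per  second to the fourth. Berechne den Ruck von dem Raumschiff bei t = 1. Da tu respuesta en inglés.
We must differentiate our position equation x(t) = -3·t^2 - t + 2 3 times. The derivative of position gives velocity: v(t) = -6·t - 1. Taking d/dt of v(t), we find a(t) = -6. The derivative of acceleration gives jerk: j(t) = 0. Using j(t) = 0 and substituting t = 1, we find j = 0.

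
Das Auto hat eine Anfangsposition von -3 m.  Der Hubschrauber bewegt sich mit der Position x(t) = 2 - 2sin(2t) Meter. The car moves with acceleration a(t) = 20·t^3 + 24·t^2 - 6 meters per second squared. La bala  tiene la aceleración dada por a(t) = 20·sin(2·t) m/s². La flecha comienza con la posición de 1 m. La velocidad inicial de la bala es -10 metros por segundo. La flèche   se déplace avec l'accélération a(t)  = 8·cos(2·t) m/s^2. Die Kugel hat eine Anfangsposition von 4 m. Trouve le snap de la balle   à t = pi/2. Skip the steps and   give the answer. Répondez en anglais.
The snap at t = pi/2 is s = 0.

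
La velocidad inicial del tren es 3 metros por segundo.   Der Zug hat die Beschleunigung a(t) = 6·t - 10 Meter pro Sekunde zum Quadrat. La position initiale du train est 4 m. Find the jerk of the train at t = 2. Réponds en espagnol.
Partiendo de la aceleración a(t) = 6·t - 10, tomamos 1 derivada. La derivada de la aceleración da la sacudida: j(t) = 6. Tenemos la sacudida j(t) = 6. Sustituyendo t = 2: j(2) = 6.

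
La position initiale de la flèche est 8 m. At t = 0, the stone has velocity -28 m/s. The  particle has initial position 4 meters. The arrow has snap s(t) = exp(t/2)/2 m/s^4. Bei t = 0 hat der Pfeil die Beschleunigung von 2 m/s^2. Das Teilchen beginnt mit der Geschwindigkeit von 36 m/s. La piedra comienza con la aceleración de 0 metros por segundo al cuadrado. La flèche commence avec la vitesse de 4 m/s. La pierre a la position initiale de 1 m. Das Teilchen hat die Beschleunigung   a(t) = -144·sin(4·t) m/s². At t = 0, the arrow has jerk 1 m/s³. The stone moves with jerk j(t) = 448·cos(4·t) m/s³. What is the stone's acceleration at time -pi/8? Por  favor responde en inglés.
To find the answer, we compute 1 integral of j(t) = 448·cos(4·t). The antiderivative of jerk is acceleration. Using a(0) = 0, we get a(t) = 112·sin(4·t). We have acceleration a(t) = 112·sin(4·t). Substituting t = -pi/8: a(-pi/8) = -112.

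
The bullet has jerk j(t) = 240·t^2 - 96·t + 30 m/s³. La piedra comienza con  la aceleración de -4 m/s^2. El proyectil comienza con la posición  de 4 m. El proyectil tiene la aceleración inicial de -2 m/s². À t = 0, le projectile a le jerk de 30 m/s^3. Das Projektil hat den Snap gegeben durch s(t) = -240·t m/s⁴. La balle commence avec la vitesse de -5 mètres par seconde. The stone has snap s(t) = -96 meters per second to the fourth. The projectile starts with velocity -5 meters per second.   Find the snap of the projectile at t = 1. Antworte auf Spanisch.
De la ecuación del snap s(t) = -240·t, sustituimos t = 1 para obtener s = -240.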